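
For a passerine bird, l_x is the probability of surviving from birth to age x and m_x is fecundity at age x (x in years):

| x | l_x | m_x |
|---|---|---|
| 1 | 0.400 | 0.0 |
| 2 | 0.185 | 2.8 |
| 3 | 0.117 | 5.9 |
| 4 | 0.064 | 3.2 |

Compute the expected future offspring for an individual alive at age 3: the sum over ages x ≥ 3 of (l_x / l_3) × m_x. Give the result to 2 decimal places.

l_3 = 0.117. Conditional survival from age 3 to x is l_x / l_3.
  x=3: (0.117/0.117) × 5.9 = 5.9000
  x=4: (0.064/0.117) × 3.2 = 1.7504
Sum = 5.9000 + 1.7504 = 7.6504

7.65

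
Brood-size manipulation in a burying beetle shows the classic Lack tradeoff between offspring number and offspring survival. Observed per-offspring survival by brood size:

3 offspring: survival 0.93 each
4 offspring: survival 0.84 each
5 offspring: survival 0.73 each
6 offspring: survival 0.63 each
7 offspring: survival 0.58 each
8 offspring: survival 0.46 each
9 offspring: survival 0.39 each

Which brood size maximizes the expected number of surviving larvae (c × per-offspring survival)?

7

Expected surviving larvae = c × s(c):
  c=3: 3 × 0.93 = 2.790
  c=4: 4 × 0.84 = 3.360
  c=5: 5 × 0.73 = 3.650
  c=6: 6 × 0.63 = 3.780
  c=7: 7 × 0.58 = 4.060
  c=8: 8 × 0.46 = 3.680
  c=9: 9 × 0.39 = 3.510
Maximum at c = 7 (4.060 surviving larvae).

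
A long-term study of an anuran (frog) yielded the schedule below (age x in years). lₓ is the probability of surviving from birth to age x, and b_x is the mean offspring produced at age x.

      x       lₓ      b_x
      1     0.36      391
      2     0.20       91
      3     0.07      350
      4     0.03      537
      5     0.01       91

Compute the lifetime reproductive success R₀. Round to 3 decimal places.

200.480

R₀ = Σ lₓ b_x:
  age 1: 0.36 × 391 = 140.7600
  age 2: 0.20 × 91 = 18.2000
  age 3: 0.07 × 350 = 24.5000
  age 4: 0.03 × 537 = 16.1100
  age 5: 0.01 × 91 = 0.9100
R₀ = 140.7600 + 18.2000 + 24.5000 + 16.1100 + 0.9100 = 200.4800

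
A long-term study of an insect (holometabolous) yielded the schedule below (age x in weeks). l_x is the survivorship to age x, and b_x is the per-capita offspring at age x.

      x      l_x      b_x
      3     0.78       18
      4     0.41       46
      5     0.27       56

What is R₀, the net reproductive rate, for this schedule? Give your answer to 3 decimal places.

48.020

R₀ = Σ l_x b_x:
  age 3: 0.78 × 18 = 14.0400
  age 4: 0.41 × 46 = 18.8600
  age 5: 0.27 × 56 = 15.1200
R₀ = 14.0400 + 18.8600 + 15.1200 = 48.0200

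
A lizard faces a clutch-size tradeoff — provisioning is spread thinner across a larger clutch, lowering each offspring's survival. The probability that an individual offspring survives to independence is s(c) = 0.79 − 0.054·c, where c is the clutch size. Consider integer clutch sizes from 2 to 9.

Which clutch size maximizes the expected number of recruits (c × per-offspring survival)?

7

Expected recruits = c × s(c):
  c=2: 2 × 0.682 = 1.364
  c=3: 3 × 0.628 = 1.884
  c=4: 4 × 0.574 = 2.296
  c=5: 5 × 0.520 = 2.600
  c=6: 6 × 0.466 = 2.796
  c=7: 7 × 0.412 = 2.884
  c=8: 8 × 0.358 = 2.864
  c=9: 9 × 0.304 = 2.736
Maximum at c = 7 (2.884 recruits).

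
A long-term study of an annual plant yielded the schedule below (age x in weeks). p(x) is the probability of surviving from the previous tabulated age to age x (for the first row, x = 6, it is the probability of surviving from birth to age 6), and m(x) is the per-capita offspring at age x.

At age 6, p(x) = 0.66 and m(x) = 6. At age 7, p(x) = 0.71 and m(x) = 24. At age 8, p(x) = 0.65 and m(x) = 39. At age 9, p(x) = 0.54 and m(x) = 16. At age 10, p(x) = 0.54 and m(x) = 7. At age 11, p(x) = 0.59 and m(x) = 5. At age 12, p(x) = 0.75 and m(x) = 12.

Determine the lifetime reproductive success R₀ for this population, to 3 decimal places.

Survivorship from birth: l_x = p_6·p_7·…·p_x.
  l_6 = 0.66000
  l_7 = 0.46860
  l_8 = 0.30459
  l_9 = 0.16448
  l_10 = 0.08882
  l_11 = 0.05240
  l_12 = 0.03930
R₀ = Σ l_x m(x):
  age 6: 0.66000 × 6 = 3.9600
  age 7: 0.46860 × 24 = 11.2464
  age 8: 0.30459 × 39 = 11.8790
  age 9: 0.16448 × 16 = 2.6317
  age 10: 0.08882 × 7 = 0.6217
  age 11: 0.05240 × 5 = 0.2620
  age 12: 0.03930 × 12 = 0.4716
R₀ = 3.9600 + 11.2464 + 11.8790 + 2.6317 + 0.6217 + 0.2620 + 0.4716 = 31.0724

31.072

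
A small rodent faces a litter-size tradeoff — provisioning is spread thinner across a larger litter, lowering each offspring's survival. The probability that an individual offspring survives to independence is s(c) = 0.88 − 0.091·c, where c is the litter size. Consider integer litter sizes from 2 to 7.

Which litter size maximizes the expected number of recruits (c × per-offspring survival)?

5

Expected recruits = c × s(c):
  c=2: 2 × 0.698 = 1.396
  c=3: 3 × 0.607 = 1.821
  c=4: 4 × 0.516 = 2.064
  c=5: 5 × 0.425 = 2.125
  c=6: 6 × 0.334 = 2.004
  c=7: 7 × 0.243 = 1.701
Maximum at c = 5 (2.125 recruits).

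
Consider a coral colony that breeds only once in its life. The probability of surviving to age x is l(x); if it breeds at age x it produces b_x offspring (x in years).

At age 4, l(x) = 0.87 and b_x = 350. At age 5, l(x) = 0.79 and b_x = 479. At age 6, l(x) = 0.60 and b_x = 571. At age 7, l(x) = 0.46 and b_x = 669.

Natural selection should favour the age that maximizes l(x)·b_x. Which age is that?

Expected offspring if breeding at age x = l(x) × b_x:
  age 4: 0.87 × 350 = 304.500
  age 5: 0.79 × 479 = 378.410
  age 6: 0.60 × 571 = 342.600
  age 7: 0.46 × 669 = 307.740
Maximum at age 5 (378.410).

5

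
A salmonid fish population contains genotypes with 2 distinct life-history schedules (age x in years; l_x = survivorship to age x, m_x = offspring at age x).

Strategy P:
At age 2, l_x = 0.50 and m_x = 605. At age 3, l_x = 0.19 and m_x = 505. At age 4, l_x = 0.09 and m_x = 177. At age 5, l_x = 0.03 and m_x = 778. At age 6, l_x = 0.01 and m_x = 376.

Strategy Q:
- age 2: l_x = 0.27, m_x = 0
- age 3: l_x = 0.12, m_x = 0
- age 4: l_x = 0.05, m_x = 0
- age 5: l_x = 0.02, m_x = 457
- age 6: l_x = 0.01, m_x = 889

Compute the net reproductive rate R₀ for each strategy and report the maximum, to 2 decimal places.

Strategy P: R₀ = 0.50×605 + 0.19×505 + 0.09×177 + 0.03×778 + 0.01×376 = 441.4800
Strategy Q: R₀ = 0.27×0 + 0.12×0 + 0.05×0 + 0.02×457 + 0.01×889 = 18.0300
Highest R₀: strategy P with 441.4800.

441.48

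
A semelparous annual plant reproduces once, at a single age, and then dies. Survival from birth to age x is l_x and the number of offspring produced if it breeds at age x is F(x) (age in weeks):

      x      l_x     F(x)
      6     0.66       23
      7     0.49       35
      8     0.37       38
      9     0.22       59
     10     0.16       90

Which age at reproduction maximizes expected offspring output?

7

Expected offspring if breeding at age x = l_x × F(x):
  age 6: 0.66 × 23 = 15.180
  age 7: 0.49 × 35 = 17.150
  age 8: 0.37 × 38 = 14.060
  age 9: 0.22 × 59 = 12.980
  age 10: 0.16 × 90 = 14.400
Maximum at age 7 (17.150).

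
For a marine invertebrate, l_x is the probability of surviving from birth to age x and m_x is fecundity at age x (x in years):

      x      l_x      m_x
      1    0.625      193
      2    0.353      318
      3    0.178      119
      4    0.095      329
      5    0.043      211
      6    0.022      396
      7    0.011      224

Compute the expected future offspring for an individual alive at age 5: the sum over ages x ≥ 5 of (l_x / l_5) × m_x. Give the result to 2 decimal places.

470.91

l_5 = 0.043. Conditional survival from age 5 to x is l_x / l_5.
  x=5: (0.043/0.043) × 211 = 211.0000
  x=6: (0.022/0.043) × 396 = 202.6047
  x=7: (0.011/0.043) × 224 = 57.3023
Sum = 211.0000 + 202.6047 + 57.3023 = 470.9070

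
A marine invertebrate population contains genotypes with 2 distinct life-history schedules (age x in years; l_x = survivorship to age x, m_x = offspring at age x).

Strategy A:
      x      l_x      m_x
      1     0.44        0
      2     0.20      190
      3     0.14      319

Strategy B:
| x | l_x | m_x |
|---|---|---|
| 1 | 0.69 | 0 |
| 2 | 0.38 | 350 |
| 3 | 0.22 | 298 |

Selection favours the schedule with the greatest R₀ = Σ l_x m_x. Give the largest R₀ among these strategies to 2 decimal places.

198.56

Strategy A: R₀ = 0.44×0 + 0.20×190 + 0.14×319 = 82.6600
Strategy B: R₀ = 0.69×0 + 0.38×350 + 0.22×298 = 198.5600
Highest R₀: strategy B with 198.5600.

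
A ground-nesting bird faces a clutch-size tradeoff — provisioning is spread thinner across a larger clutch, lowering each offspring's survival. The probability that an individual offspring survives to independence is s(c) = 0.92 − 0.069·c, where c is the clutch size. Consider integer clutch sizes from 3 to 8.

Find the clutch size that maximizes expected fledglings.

Expected fledglings = c × s(c):
  c=3: 3 × 0.713 = 2.139
  c=4: 4 × 0.644 = 2.576
  c=5: 5 × 0.575 = 2.875
  c=6: 6 × 0.506 = 3.036
  c=7: 7 × 0.437 = 3.059
  c=8: 8 × 0.368 = 2.944
Maximum at c = 7 (3.059 fledglings).

7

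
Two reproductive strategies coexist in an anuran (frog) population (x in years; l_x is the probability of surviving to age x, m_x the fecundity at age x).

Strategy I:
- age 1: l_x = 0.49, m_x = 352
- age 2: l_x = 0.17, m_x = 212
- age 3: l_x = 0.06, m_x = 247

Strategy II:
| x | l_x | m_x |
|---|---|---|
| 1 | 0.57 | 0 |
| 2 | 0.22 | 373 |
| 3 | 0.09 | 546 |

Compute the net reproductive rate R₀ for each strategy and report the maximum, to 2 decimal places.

Strategy I: R₀ = 0.49×352 + 0.17×212 + 0.06×247 = 223.3400
Strategy II: R₀ = 0.57×0 + 0.22×373 + 0.09×546 = 131.2000
Highest R₀: strategy I with 223.3400.

223.34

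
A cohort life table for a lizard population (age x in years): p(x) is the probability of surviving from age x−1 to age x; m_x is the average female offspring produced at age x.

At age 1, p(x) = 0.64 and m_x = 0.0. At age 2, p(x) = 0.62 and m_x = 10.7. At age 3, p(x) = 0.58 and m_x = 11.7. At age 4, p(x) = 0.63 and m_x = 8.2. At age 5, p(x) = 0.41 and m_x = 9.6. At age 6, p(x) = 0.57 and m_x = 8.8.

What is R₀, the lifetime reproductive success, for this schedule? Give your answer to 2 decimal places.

Survivorship from birth: l_x = p_1·p_2·…·p_x.
  l_1 = 0.64000
  l_2 = 0.39680
  l_3 = 0.23014
  l_4 = 0.14499
  l_5 = 0.05945
  l_6 = 0.03388
R₀ = Σ l_x m_x:
  age 1: 0.64000 × 0.0 = 0.0000
  age 2: 0.39680 × 10.7 = 4.2458
  age 3: 0.23014 × 11.7 = 2.6926
  age 4: 0.14499 × 8.2 = 1.1889
  age 5: 0.05945 × 9.6 = 0.5707
  age 6: 0.03388 × 8.8 = 0.2981
R₀ = 0.0000 + 4.2458 + 2.6926 + 1.1889 + 0.5707 + 0.2981 = 8.9962

9.00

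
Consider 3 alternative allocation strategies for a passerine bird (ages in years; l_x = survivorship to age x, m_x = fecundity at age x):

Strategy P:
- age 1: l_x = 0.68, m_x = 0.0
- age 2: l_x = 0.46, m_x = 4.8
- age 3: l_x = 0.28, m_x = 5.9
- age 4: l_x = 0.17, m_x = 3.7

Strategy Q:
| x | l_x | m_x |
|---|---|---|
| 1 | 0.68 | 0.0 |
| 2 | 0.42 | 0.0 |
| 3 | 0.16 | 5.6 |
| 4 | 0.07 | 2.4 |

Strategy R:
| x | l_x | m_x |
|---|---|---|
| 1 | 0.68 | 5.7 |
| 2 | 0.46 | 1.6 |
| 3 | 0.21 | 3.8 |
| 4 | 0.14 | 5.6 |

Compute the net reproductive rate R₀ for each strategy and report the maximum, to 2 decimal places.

Strategy P: R₀ = 0.68×0.0 + 0.46×4.8 + 0.28×5.9 + 0.17×3.7 = 4.4890
Strategy Q: R₀ = 0.68×0.0 + 0.42×0.0 + 0.16×5.6 + 0.07×2.4 = 1.0640
Strategy R: R₀ = 0.68×5.7 + 0.46×1.6 + 0.21×3.8 + 0.14×5.6 = 6.1940
Highest R₀: strategy R with 6.1940.

6.19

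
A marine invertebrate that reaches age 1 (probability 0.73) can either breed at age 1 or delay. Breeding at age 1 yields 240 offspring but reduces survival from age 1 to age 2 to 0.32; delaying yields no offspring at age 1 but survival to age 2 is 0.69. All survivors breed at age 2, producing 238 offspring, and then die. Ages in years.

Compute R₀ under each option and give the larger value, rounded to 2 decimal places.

230.80

breed at age 1: R₀ = 0.73 × (240 + 0.32 × 238) = 0.73 × 316.1600 = 230.7968
delay to age 2: R₀ = 0.73 × (0.69 × 238) = 0.73 × 164.2200 = 119.8806
Higher: breed at age 1 (230.7968).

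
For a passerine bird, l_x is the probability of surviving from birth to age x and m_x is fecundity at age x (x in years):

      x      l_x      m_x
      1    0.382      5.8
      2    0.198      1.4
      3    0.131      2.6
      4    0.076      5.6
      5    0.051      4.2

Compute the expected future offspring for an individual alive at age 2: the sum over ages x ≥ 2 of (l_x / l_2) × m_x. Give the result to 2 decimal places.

l_2 = 0.198. Conditional survival from age 2 to x is l_x / l_2.
  x=2: (0.198/0.198) × 1.4 = 1.4000
  x=3: (0.131/0.198) × 2.6 = 1.7202
  x=4: (0.076/0.198) × 5.6 = 2.1495
  x=5: (0.051/0.198) × 4.2 = 1.0818
Sum = 1.4000 + 1.7202 + 2.1495 + 1.0818 = 6.3515

6.35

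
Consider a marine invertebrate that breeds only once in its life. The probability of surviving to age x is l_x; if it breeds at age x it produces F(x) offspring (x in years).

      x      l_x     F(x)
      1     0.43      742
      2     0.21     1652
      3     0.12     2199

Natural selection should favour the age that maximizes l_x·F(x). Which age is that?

Expected offspring if breeding at age x = l_x × F(x):
  age 1: 0.43 × 742 = 319.060
  age 2: 0.21 × 1652 = 346.920
  age 3: 0.12 × 2199 = 263.880
Maximum at age 2 (346.920).

2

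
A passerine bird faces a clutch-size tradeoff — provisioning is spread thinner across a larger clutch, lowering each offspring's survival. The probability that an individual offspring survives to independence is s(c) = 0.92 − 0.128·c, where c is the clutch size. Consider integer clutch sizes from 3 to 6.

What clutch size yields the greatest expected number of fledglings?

4

Expected fledglings = c × s(c):
  c=3: 3 × 0.536 = 1.608
  c=4: 4 × 0.408 = 1.632
  c=5: 5 × 0.280 = 1.400
  c=6: 6 × 0.152 = 0.912
Maximum at c = 4 (1.632 fledglings).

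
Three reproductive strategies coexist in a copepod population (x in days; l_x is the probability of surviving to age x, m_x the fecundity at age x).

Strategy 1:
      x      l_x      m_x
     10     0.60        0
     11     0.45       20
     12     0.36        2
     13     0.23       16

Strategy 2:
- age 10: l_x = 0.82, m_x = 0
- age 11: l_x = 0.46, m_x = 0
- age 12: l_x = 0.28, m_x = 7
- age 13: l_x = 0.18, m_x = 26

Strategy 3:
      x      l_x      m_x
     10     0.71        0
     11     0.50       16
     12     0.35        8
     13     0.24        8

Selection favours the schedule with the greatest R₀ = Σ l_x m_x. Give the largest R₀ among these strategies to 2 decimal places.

Strategy 1: R₀ = 0.60×0 + 0.45×20 + 0.36×2 + 0.23×16 = 13.4000
Strategy 2: R₀ = 0.82×0 + 0.46×0 + 0.28×7 + 0.18×26 = 6.6400
Strategy 3: R₀ = 0.71×0 + 0.50×16 + 0.35×8 + 0.24×8 = 12.7200
Highest R₀: strategy 1 with 13.4000.

13.40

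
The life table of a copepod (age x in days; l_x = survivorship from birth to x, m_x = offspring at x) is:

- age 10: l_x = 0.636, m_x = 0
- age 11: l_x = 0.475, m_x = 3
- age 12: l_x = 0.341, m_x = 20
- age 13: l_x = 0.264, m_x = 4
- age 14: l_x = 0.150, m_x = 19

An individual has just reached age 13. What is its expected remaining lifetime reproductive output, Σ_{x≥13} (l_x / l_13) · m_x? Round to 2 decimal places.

l_13 = 0.264. Conditional survival from age 13 to x is l_x / l_13.
  x=13: (0.264/0.264) × 4 = 4.0000
  x=14: (0.150/0.264) × 19 = 10.7955
Sum = 4.0000 + 10.7955 = 14.7955

14.80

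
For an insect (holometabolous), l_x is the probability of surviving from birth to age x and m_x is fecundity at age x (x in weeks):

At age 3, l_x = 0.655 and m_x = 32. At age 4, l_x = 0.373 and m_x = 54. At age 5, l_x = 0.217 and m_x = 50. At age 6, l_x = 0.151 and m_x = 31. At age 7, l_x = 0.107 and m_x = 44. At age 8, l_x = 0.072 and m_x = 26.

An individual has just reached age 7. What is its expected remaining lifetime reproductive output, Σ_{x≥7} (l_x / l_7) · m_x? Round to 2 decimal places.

l_7 = 0.107. Conditional survival from age 7 to x is l_x / l_7.
  x=7: (0.107/0.107) × 44 = 44.0000
  x=8: (0.072/0.107) × 26 = 17.4953
Sum = 44.0000 + 17.4953 = 61.4953

61.50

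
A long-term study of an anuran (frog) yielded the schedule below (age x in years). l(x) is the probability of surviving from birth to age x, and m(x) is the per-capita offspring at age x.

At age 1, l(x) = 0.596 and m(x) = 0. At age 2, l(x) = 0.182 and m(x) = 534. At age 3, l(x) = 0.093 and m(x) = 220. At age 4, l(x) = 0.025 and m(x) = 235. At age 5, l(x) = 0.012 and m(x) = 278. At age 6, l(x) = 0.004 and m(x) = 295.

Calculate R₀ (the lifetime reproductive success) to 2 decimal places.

128.04

R₀ = Σ l(x) m(x):
  age 1: 0.596 × 0 = 0.0000
  age 2: 0.182 × 534 = 97.1880
  age 3: 0.093 × 220 = 20.4600
  age 4: 0.025 × 235 = 5.8750
  age 5: 0.012 × 278 = 3.3360
  age 6: 0.004 × 295 = 1.1800
R₀ = 0.0000 + 97.1880 + 20.4600 + 5.8750 + 3.3360 + 1.1800 = 128.0390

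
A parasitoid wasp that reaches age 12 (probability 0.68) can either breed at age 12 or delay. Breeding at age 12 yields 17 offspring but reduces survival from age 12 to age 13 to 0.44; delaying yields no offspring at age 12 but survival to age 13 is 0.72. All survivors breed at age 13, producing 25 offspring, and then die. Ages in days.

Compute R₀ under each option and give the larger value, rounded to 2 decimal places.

19.04

breed at age 12: R₀ = 0.68 × (17 + 0.44 × 25) = 0.68 × 28.0000 = 19.0400
delay to age 13: R₀ = 0.68 × (0.72 × 25) = 0.68 × 18.0000 = 12.2400
Higher: breed at age 12 (19.0400).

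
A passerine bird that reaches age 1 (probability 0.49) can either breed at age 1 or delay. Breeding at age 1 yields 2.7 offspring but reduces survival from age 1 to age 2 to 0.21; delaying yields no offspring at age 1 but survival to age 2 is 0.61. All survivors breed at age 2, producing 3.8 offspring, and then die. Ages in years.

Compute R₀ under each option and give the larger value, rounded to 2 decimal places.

breed at age 1: R₀ = 0.49 × (2.7 + 0.21 × 3.8) = 0.49 × 3.4980 = 1.7140
delay to age 2: R₀ = 0.49 × (0.61 × 3.8) = 0.49 × 2.3180 = 1.1358
Higher: breed at age 1 (1.7140).

1.71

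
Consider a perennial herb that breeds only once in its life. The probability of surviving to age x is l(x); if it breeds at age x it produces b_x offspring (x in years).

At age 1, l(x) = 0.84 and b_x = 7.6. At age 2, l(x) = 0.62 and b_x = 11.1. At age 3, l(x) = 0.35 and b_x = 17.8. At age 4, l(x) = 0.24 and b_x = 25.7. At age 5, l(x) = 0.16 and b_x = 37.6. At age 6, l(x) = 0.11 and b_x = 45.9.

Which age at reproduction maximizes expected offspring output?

Expected offspring if breeding at age x = l(x) × b_x:
  age 1: 0.84 × 7.6 = 6.384
  age 2: 0.62 × 11.1 = 6.882
  age 3: 0.35 × 17.8 = 6.230
  age 4: 0.24 × 25.7 = 6.168
  age 5: 0.16 × 37.6 = 6.016
  age 6: 0.11 × 45.9 = 5.049
Maximum at age 2 (6.882).

2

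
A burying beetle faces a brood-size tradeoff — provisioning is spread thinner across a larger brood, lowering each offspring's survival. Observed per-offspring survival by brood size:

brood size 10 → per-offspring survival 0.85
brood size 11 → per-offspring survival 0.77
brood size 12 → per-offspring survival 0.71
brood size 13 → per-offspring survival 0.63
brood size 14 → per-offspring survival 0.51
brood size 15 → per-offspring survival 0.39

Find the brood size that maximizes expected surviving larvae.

Expected surviving larvae = c × s(c):
  c=10: 10 × 0.85 = 8.500
  c=11: 11 × 0.77 = 8.470
  c=12: 12 × 0.71 = 8.520
  c=13: 13 × 0.63 = 8.190
  c=14: 14 × 0.51 = 7.140
  c=15: 15 × 0.39 = 5.850
Maximum at c = 12 (8.520 surviving larvae).

12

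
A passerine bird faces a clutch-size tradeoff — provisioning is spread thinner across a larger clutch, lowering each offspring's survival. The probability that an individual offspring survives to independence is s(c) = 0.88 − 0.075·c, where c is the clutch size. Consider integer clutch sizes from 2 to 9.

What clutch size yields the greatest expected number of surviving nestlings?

6

Expected surviving nestlings = c × s(c):
  c=2: 2 × 0.730 = 1.460
  c=3: 3 × 0.655 = 1.965
  c=4: 4 × 0.580 = 2.320
  c=5: 5 × 0.505 = 2.525
  c=6: 6 × 0.430 = 2.580
  c=7: 7 × 0.355 = 2.485
  c=8: 8 × 0.280 = 2.240
  c=9: 9 × 0.205 = 1.845
Maximum at c = 6 (2.580 surviving nestlings).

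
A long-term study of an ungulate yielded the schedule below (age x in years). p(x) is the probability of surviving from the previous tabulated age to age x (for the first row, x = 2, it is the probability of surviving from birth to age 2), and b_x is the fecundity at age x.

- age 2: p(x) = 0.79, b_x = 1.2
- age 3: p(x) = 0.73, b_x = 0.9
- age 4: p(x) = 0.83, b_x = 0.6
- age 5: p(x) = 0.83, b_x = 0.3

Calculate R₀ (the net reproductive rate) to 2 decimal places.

Survivorship from birth: l_x = p_2·p_3·…·p_x.
  l_2 = 0.79000
  l_3 = 0.57670
  l_4 = 0.47866
  l_5 = 0.39729
R₀ = Σ l_x b_x:
  age 2: 0.79000 × 1.2 = 0.9480
  age 3: 0.57670 × 0.9 = 0.5190
  age 4: 0.47866 × 0.6 = 0.2872
  age 5: 0.39729 × 0.3 = 0.1192
R₀ = 0.9480 + 0.5190 + 0.2872 + 0.1192 = 1.8734

1.87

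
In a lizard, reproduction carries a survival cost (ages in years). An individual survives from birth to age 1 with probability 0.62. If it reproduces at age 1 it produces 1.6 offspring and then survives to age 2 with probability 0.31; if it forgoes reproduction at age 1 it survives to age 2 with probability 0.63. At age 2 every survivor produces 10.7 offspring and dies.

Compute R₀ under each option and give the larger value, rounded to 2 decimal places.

breed at age 1: R₀ = 0.62 × (1.6 + 0.31 × 10.7) = 0.62 × 4.9170 = 3.0485
delay to age 2: R₀ = 0.62 × (0.63 × 10.7) = 0.62 × 6.7410 = 4.1794
Higher: delay to age 2 (4.1794).

4.18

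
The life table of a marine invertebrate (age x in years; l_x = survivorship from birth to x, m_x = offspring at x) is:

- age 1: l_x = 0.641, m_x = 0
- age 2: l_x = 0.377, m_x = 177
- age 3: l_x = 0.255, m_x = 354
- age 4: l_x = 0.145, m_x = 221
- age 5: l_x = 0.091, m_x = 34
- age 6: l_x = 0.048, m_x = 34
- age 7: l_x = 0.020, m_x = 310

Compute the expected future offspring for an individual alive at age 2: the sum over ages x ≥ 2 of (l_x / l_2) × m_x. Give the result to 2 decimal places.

530.42

l_2 = 0.377. Conditional survival from age 2 to x is l_x / l_2.
  x=2: (0.377/0.377) × 177 = 177.0000
  x=3: (0.255/0.377) × 354 = 239.4430
  x=4: (0.145/0.377) × 221 = 85.0000
  x=5: (0.091/0.377) × 34 = 8.2069
  x=6: (0.048/0.377) × 34 = 4.3289
  x=7: (0.020/0.377) × 310 = 16.4456
Sum = 177.0000 + 239.4430 + 85.0000 + 8.2069 + 4.3289 + 16.4456 = 530.4244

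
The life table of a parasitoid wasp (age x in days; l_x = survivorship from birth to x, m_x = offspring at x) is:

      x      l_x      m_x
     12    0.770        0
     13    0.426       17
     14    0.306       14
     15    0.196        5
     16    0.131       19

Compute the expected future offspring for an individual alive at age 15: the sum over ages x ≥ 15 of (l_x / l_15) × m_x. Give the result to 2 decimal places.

l_15 = 0.196. Conditional survival from age 15 to x is l_x / l_15.
  x=15: (0.196/0.196) × 5 = 5.0000
  x=16: (0.131/0.196) × 19 = 12.6990
Sum = 5.0000 + 12.6990 = 17.6990

17.70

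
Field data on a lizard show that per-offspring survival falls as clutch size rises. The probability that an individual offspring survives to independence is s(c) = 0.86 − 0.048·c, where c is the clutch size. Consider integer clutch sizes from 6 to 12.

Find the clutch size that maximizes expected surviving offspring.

9

Expected surviving offspring = c × s(c):
  c=6: 6 × 0.572 = 3.432
  c=7: 7 × 0.524 = 3.668
  c=8: 8 × 0.476 = 3.808
  c=9: 9 × 0.428 = 3.852
  c=10: 10 × 0.380 = 3.800
  c=11: 11 × 0.332 = 3.652
  c=12: 12 × 0.284 = 3.408
Maximum at c = 9 (3.852 surviving offspring).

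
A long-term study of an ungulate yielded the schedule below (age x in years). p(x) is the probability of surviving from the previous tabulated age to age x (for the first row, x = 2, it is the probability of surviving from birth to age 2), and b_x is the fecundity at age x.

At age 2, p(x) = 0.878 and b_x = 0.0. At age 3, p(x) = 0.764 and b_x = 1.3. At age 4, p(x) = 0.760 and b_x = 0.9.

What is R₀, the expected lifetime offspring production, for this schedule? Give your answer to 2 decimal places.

1.33

Survivorship from birth: l_x = p_2·p_3·…·p_x.
  l_2 = 0.87800
  l_3 = 0.67079
  l_4 = 0.50980
R₀ = Σ l_x b_x:
  age 2: 0.87800 × 0.0 = 0.0000
  age 3: 0.67079 × 1.3 = 0.8720
  age 4: 0.50980 × 0.9 = 0.4588
R₀ = 0.0000 + 0.8720 + 0.4588 = 1.3308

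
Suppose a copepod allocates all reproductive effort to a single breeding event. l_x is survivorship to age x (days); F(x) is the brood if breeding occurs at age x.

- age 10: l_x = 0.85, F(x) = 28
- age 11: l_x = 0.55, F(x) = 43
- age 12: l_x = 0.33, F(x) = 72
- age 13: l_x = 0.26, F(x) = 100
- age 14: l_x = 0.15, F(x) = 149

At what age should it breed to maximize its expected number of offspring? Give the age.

Expected offspring if breeding at age x = l_x × F(x):
  age 10: 0.85 × 28 = 23.800
  age 11: 0.55 × 43 = 23.650
  age 12: 0.33 × 72 = 23.760
  age 13: 0.26 × 100 = 26.000
  age 14: 0.15 × 149 = 22.350
Maximum at age 13 (26.000).

13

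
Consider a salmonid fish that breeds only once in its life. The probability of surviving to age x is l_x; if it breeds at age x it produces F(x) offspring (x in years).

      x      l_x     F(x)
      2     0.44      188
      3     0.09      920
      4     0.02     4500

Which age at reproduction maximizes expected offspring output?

Expected offspring if breeding at age x = l_x × F(x):
  age 2: 0.44 × 188 = 82.720
  age 3: 0.09 × 920 = 82.800
  age 4: 0.02 × 4500 = 90.000
Maximum at age 4 (90.000).

4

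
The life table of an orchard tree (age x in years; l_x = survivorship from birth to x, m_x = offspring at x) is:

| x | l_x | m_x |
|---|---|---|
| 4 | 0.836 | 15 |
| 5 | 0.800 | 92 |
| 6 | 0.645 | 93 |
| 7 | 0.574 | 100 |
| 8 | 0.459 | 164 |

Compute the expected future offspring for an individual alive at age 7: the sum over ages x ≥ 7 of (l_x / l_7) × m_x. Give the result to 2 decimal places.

l_7 = 0.574. Conditional survival from age 7 to x is l_x / l_7.
  x=7: (0.574/0.574) × 100 = 100.0000
  x=8: (0.459/0.574) × 164 = 131.1429
Sum = 100.0000 + 131.1429 = 231.1429

231.14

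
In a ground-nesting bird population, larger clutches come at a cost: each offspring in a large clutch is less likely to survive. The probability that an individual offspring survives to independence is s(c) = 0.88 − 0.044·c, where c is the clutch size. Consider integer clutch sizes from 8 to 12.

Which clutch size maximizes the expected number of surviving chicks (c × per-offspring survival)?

Expected surviving chicks = c × s(c):
  c=8: 8 × 0.528 = 4.224
  c=9: 9 × 0.484 = 4.356
  c=10: 10 × 0.440 = 4.400
  c=11: 11 × 0.396 = 4.356
  c=12: 12 × 0.352 = 4.224
Maximum at c = 10 (4.400 surviving chicks).

10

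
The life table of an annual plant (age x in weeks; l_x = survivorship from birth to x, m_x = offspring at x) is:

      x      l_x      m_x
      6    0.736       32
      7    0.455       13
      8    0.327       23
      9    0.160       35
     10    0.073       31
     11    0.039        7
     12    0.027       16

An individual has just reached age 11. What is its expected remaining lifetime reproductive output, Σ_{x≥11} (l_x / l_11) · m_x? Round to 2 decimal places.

l_11 = 0.039. Conditional survival from age 11 to x is l_x / l_11.
  x=11: (0.039/0.039) × 7 = 7.0000
  x=12: (0.027/0.039) × 16 = 11.0769
Sum = 7.0000 + 11.0769 = 18.0769

18.08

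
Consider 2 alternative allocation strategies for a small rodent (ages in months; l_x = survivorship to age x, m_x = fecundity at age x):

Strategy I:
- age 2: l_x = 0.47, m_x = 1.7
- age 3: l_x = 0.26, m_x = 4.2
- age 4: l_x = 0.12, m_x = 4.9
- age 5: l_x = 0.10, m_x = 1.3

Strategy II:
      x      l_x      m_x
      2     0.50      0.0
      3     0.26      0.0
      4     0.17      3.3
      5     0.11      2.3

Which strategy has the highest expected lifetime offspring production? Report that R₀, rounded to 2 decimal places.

2.61

Strategy I: R₀ = 0.47×1.7 + 0.26×4.2 + 0.12×4.9 + 0.10×1.3 = 2.6090
Strategy II: R₀ = 0.50×0.0 + 0.26×0.0 + 0.17×3.3 + 0.11×2.3 = 0.8140
Highest R₀: strategy I with 2.6090.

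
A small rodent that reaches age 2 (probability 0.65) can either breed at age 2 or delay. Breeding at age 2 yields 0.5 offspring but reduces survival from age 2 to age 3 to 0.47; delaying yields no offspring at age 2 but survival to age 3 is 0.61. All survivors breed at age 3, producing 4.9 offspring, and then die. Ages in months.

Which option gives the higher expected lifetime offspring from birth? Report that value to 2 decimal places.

1.94

breed at age 2: R₀ = 0.65 × (0.5 + 0.47 × 4.9) = 0.65 × 2.8030 = 1.8219
delay to age 3: R₀ = 0.65 × (0.61 × 4.9) = 0.65 × 2.9890 = 1.9429
Higher: delay to age 3 (1.9429).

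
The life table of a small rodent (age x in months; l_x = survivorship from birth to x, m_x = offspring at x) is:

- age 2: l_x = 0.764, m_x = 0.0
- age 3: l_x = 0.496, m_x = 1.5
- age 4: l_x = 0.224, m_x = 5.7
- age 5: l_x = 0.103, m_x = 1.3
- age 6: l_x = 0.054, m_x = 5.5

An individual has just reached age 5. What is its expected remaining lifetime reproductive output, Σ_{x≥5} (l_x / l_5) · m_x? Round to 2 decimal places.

l_5 = 0.103. Conditional survival from age 5 to x is l_x / l_5.
  x=5: (0.103/0.103) × 1.3 = 1.3000
  x=6: (0.054/0.103) × 5.5 = 2.8835
Sum = 1.3000 + 2.8835 = 4.1835

4.18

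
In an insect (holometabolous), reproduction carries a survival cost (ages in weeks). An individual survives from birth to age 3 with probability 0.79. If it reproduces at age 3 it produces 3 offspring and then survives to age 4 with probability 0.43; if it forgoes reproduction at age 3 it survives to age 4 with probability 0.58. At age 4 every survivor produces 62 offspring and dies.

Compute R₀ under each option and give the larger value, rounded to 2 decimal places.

28.41

breed at age 3: R₀ = 0.79 × (3 + 0.43 × 62) = 0.79 × 29.6600 = 23.4314
delay to age 4: R₀ = 0.79 × (0.58 × 62) = 0.79 × 35.9600 = 28.4084
Higher: delay to age 4 (28.4084).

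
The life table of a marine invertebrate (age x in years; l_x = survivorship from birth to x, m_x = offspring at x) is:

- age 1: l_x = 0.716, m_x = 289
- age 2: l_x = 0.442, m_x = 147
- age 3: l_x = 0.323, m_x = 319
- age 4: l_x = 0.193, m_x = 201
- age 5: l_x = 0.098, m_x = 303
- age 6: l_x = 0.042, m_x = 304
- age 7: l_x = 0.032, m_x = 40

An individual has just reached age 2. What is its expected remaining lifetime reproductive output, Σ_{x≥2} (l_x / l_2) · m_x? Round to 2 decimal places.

l_2 = 0.442. Conditional survival from age 2 to x is l_x / l_2.
  x=2: (0.442/0.442) × 147 = 147.0000
  x=3: (0.323/0.442) × 319 = 233.1154
  x=4: (0.193/0.442) × 201 = 87.7670
  x=5: (0.098/0.442) × 303 = 67.1810
  x=6: (0.042/0.442) × 304 = 28.8869
  x=7: (0.032/0.442) × 40 = 2.8959
Sum = 147.0000 + 233.1154 + 87.7670 + 67.1810 + 28.8869 + 2.8959 = 566.8462

566.85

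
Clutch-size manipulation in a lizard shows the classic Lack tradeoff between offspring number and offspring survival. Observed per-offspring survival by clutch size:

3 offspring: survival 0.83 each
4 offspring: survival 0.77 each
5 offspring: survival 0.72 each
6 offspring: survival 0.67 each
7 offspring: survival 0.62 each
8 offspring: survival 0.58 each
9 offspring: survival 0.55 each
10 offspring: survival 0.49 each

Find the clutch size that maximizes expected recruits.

Expected recruits = c × s(c):
  c=3: 3 × 0.83 = 2.490
  c=4: 4 × 0.77 = 3.080
  c=5: 5 × 0.72 = 3.600
  c=6: 6 × 0.67 = 4.020
  c=7: 7 × 0.62 = 4.340
  c=8: 8 × 0.58 = 4.640
  c=9: 9 × 0.55 = 4.950
  c=10: 10 × 0.49 = 4.900
Maximum at c = 9 (4.950 recruits).

9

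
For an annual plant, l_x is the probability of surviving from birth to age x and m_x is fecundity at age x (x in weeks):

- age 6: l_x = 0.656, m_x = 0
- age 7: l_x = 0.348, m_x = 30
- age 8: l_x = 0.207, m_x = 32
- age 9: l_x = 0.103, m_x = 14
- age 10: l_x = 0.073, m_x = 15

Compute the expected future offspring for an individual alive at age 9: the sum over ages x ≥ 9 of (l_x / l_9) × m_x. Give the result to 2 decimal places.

l_9 = 0.103. Conditional survival from age 9 to x is l_x / l_9.
  x=9: (0.103/0.103) × 14 = 14.0000
  x=10: (0.073/0.103) × 15 = 10.6311
Sum = 14.0000 + 10.6311 = 24.6311

24.63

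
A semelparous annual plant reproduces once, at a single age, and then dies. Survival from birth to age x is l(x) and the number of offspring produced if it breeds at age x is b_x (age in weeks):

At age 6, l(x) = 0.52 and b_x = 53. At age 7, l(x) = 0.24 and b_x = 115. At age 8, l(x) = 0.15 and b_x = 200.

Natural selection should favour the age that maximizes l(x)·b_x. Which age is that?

8

Expected offspring if breeding at age x = l(x) × b_x:
  age 6: 0.52 × 53 = 27.560
  age 7: 0.24 × 115 = 27.600
  age 8: 0.15 × 200 = 30.000
Maximum at age 8 (30.000).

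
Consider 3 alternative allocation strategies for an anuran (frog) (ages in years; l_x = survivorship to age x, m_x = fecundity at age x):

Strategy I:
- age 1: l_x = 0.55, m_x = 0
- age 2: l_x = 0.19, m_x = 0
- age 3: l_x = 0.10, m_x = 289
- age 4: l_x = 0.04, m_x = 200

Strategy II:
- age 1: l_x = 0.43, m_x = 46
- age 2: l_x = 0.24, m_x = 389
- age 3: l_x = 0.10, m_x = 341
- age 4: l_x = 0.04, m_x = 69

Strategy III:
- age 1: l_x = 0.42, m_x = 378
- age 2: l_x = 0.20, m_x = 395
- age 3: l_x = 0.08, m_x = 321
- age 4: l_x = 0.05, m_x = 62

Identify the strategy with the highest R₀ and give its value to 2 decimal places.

Strategy I: R₀ = 0.55×0 + 0.19×0 + 0.10×289 + 0.04×200 = 36.9000
Strategy II: R₀ = 0.43×46 + 0.24×389 + 0.10×341 + 0.04×69 = 150.0000
Strategy III: R₀ = 0.42×378 + 0.20×395 + 0.08×321 + 0.05×62 = 266.5400
Highest R₀: strategy III with 266.5400.

266.54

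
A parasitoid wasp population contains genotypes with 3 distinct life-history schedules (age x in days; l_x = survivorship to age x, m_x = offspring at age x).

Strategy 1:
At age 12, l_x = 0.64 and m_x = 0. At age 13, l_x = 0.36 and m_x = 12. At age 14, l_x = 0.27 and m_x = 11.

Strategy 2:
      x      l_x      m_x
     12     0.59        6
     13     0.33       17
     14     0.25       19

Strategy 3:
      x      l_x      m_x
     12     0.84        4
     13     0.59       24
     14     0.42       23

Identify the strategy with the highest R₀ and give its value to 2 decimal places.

27.18

Strategy 1: R₀ = 0.64×0 + 0.36×12 + 0.27×11 = 7.2900
Strategy 2: R₀ = 0.59×6 + 0.33×17 + 0.25×19 = 13.9000
Strategy 3: R₀ = 0.84×4 + 0.59×24 + 0.42×23 = 27.1800
Highest R₀: strategy 3 with 27.1800.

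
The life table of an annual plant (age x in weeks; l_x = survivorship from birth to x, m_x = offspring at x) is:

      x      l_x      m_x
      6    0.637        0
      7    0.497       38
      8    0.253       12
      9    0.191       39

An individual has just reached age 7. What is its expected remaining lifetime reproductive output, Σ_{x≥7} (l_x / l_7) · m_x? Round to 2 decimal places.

59.10

l_7 = 0.497. Conditional survival from age 7 to x is l_x / l_7.
  x=7: (0.497/0.497) × 38 = 38.0000
  x=8: (0.253/0.497) × 12 = 6.1087
  x=9: (0.191/0.497) × 39 = 14.9879
Sum = 38.0000 + 6.1087 + 14.9879 = 59.0966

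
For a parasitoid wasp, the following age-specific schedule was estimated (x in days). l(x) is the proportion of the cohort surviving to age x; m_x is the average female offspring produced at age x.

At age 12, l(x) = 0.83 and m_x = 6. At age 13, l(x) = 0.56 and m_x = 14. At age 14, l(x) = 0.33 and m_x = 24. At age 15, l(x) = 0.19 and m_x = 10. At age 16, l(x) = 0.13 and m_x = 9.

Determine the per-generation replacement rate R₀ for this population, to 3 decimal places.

R₀ = Σ l(x) m_x:
  age 12: 0.83 × 6 = 4.9800
  age 13: 0.56 × 14 = 7.8400
  age 14: 0.33 × 24 = 7.9200
  age 15: 0.19 × 10 = 1.9000
  age 16: 0.13 × 9 = 1.1700
R₀ = 4.9800 + 7.8400 + 7.9200 + 1.9000 + 1.1700 = 23.8100

23.810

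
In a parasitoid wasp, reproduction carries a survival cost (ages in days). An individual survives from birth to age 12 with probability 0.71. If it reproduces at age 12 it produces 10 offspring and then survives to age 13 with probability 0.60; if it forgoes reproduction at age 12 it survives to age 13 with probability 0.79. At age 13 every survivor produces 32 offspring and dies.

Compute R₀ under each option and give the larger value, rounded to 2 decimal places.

breed at age 12: R₀ = 0.71 × (10 + 0.60 × 32) = 0.71 × 29.2000 = 20.7320
delay to age 13: R₀ = 0.71 × (0.79 × 32) = 0.71 × 25.2800 = 17.9488
Higher: breed at age 12 (20.7320).

20.73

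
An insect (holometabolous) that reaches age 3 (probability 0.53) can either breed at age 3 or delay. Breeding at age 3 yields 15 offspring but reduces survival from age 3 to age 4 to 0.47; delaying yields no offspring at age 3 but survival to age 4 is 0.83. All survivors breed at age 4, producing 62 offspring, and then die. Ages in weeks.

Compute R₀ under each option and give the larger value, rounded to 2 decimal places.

breed at age 3: R₀ = 0.53 × (15 + 0.47 × 62) = 0.53 × 44.1400 = 23.3942
delay to age 4: R₀ = 0.53 × (0.83 × 62) = 0.53 × 51.4600 = 27.2738
Higher: delay to age 4 (27.2738).

27.27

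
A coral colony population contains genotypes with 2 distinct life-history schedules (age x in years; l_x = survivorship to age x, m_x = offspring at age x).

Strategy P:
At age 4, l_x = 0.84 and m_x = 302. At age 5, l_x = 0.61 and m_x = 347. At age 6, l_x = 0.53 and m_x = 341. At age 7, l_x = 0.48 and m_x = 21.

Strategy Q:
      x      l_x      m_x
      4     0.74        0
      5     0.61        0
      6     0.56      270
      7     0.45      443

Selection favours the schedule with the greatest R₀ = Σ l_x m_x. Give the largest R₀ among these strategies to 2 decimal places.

Strategy P: R₀ = 0.84×302 + 0.61×347 + 0.53×341 + 0.48×21 = 656.1600
Strategy Q: R₀ = 0.74×0 + 0.61×0 + 0.56×270 + 0.45×443 = 350.5500
Highest R₀: strategy P with 656.1600.

656.16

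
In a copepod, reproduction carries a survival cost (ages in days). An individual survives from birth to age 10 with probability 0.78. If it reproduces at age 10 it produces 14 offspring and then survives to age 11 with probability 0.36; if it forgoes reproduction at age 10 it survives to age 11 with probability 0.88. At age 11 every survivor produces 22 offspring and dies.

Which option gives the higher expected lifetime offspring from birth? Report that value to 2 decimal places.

17.10

breed at age 10: R₀ = 0.78 × (14 + 0.36 × 22) = 0.78 × 21.9200 = 17.0976
delay to age 11: R₀ = 0.78 × (0.88 × 22) = 0.78 × 19.3600 = 15.1008
Higher: breed at age 10 (17.0976).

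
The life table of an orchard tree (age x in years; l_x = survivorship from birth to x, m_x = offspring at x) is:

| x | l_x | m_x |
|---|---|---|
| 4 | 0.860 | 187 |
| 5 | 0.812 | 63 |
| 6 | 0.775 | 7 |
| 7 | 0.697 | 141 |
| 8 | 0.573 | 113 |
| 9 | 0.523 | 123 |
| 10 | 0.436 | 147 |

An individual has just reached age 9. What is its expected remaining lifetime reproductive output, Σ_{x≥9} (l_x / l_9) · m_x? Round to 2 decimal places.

245.55

l_9 = 0.523. Conditional survival from age 9 to x is l_x / l_9.
  x=9: (0.523/0.523) × 123 = 123.0000
  x=10: (0.436/0.523) × 147 = 122.5468
Sum = 123.0000 + 122.5468 = 245.5468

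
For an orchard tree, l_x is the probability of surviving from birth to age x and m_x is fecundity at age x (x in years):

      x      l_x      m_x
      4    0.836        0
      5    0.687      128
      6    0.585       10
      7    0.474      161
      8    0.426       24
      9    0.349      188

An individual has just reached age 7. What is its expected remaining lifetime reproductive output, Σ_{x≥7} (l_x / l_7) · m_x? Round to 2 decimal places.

l_7 = 0.474. Conditional survival from age 7 to x is l_x / l_7.
  x=7: (0.474/0.474) × 161 = 161.0000
  x=8: (0.426/0.474) × 24 = 21.5696
  x=9: (0.349/0.474) × 188 = 138.4219
Sum = 161.0000 + 21.5696 + 138.4219 = 320.9916

320.99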